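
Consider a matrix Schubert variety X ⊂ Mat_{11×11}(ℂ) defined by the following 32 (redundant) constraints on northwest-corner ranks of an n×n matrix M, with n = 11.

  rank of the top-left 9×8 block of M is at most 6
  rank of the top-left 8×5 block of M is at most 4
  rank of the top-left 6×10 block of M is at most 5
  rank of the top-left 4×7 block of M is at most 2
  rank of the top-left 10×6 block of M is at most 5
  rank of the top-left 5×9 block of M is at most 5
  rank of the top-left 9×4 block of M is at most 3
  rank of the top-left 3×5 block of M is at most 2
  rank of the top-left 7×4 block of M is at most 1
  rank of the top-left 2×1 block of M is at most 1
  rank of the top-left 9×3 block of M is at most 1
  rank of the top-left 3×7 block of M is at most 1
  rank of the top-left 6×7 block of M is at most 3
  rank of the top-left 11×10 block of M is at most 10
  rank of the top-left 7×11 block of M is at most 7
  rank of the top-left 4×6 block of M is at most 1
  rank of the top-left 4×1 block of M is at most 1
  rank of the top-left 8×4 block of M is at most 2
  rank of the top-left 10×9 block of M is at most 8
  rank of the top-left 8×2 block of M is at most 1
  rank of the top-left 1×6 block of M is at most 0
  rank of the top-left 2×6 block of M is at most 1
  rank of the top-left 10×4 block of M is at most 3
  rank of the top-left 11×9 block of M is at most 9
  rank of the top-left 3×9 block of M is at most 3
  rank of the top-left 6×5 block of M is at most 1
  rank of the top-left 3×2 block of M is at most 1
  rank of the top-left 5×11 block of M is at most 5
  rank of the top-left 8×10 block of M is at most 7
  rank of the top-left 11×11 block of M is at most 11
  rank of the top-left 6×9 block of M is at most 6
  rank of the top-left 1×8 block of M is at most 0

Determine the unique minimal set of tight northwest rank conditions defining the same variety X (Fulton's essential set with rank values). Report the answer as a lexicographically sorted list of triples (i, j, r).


Computing R[i][j] = min implied NW-rank bound (n=11, 32 conditions):

  i=1: 0  0  0  0  0  0  0  0  1  1  1
  i=2: 1  1  1  1  1  1  1  1  2  2  2
  i=3: 1  1  1  1  1  1  1  2  3  3  3
  i=4: 1  1  1  1  1  1  2  3  4  4  4
  i=5: 1  1  1  1  1  2  3  4  5  5  5
  i=6: 1  1  1  1  1  2  3  4  5  5  6
  i=7: 1  1  1  1  2  3  4  5  6  6  7
  i=8: 1  1  1  2  3  4  5  6  7  7  8
  i=9: 1  1  1  2  3  4  5  6  7  8  9
  i=10: 1  2  2  3  4  5  6  7  8  9  10
  i=11: 1  2  3  4  5  6  7  8  9  10  11

hence w(1..11) = (9, 1, 8, 7, 6, 11, 5, 4, 10, 2, 3).

|D(w)|=35, |Ess(w)|=7:

[(1, 8, 0), (3, 7, 1), (4, 6, 1), (6, 5, 1), (6, 10, 5), (7, 4, 1), (9, 3, 1)]


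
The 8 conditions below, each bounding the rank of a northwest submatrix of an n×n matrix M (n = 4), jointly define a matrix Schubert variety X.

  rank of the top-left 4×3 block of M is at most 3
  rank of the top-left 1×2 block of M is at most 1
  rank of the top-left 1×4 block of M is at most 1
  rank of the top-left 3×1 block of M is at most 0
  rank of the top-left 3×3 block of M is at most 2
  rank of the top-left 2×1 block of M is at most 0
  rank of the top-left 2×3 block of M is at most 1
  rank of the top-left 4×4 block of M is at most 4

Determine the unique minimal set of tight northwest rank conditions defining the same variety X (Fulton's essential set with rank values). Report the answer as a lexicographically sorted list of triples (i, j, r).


Computing R[i][j] = min implied NW-rank bound (n=4, 8 conditions):

  i=1: 0 | 1 | 1 | 1
  i=2: 0 | 1 | 1 | 2
  i=3: 0 | 1 | 2 | 3
  i=4: 1 | 2 | 3 | 4

hence w(1..4) = (2, 4, 3, 1).

Fulton essential set (2 of the 4 Rothe cells):

[(2, 3, 1), (3, 1, 0)]


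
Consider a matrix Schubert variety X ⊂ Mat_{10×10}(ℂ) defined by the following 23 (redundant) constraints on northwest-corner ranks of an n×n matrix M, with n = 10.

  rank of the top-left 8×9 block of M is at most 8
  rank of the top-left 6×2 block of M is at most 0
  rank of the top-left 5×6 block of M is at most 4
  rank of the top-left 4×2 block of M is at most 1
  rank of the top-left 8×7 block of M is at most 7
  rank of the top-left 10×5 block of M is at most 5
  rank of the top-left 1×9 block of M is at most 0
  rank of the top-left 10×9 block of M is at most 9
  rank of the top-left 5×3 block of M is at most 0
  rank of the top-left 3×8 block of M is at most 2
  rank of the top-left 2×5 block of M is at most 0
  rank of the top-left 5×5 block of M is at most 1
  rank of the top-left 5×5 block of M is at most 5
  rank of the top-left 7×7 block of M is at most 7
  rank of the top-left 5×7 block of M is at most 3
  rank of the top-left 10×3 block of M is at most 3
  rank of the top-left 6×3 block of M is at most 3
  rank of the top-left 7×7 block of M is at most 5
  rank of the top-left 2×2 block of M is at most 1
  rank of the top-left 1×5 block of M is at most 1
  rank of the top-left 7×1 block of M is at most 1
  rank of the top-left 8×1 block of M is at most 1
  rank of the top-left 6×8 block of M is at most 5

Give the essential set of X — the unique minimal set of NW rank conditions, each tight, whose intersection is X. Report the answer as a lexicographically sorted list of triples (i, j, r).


The tightest implied rank at each (i,j), from the 23 conditions:

  R[1]: 0 | 0 | 0 | 0 | 0 | 0 | 0 | 0 | 0 | 1
  R[2]: 0 | 0 | 0 | 0 | 0 | 1 | 1 | 1 | 1 | 2
  R[3]: 0 | 0 | 0 | 1 | 1 | 2 | 2 | 2 | 2 | 3
  R[4]: 0 | 0 | 0 | 1 | 1 | 2 | 3 | 3 | 3 | 4
  R[5]: 0 | 0 | 0 | 1 | 1 | 2 | 3 | 4 | 4 | 5
  R[6]: 0 | 0 | 1 | 2 | 2 | 3 | 4 | 5 | 5 | 6
  R[7]: 1 | 1 | 2 | 3 | 3 | 4 | 5 | 6 | 6 | 7
  R[8]: 1 | 2 | 3 | 4 | 4 | 5 | 6 | 7 | 7 | 8
  R[9]: 1 | 2 | 3 | 4 | 5 | 6 | 7 | 8 | 8 | 9
  R[10]: 1 | 2 | 3 | 4 | 5 | 6 | 7 | 8 | 9 | 10

second differences of R give the permutation w = (10, 6, 4, 7, 8, 3, 1, 2, 5, 9).

|D(w)|=27, |Ess(w)|=5:

[(1, 9, 0), (2, 5, 0), (5, 3, 0), (5, 5, 1), (6, 2, 0)]


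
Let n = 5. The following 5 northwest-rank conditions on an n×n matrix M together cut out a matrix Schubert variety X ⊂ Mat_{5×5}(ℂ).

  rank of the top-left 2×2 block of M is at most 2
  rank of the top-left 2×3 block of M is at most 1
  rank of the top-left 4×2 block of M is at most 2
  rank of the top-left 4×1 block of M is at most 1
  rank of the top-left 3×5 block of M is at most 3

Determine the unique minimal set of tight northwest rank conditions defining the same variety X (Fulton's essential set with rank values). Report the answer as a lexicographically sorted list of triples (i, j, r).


Propagating the 5 rank bounds to every northwest block:

  row 1: 1  1  1  1  1
  row 2: 1  1  1  2  2
  row 3: 1  2  2  3  3
  row 4: 1  2  3  4  4
  row 5: 1  2  3  4  5

reading off 1-entries of Δ²R: w = (1, 4, 2, 3, 5).

1 SE-corner of the 2-cell Rothe diagram gives Ess(w):

[(2, 3, 1)]


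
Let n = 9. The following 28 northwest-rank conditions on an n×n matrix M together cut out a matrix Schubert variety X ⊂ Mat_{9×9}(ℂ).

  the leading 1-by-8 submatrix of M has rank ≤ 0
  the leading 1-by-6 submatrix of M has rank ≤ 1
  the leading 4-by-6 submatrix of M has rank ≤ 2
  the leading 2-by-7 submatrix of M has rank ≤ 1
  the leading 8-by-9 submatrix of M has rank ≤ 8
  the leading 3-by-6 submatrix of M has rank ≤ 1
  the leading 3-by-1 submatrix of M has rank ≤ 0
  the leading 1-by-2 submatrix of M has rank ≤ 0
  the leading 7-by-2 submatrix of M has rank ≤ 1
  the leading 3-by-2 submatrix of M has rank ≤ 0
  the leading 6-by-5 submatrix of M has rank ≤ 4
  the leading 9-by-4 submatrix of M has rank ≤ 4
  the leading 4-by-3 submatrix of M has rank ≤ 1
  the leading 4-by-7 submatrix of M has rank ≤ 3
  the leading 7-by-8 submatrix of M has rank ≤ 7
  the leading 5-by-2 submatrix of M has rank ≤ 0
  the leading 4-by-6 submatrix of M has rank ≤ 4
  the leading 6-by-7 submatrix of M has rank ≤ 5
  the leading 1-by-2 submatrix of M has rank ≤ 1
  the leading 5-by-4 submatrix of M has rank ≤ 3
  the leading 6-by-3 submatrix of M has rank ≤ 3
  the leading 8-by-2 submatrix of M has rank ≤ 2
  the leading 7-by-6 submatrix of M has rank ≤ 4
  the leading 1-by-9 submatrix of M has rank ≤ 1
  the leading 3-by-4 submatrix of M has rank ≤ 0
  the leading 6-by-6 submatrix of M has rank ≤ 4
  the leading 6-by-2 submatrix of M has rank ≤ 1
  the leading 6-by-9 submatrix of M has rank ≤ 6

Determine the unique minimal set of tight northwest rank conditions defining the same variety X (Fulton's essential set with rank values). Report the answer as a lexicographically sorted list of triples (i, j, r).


Propagating the 28 rank bounds to every northwest block:

  i=1: 0  0  0  0  0  0  0  0  1
  i=2: 0  0  0  0  1  1  1  1  2
  i=3: 0  0  0  0  1  1  2  2  3
  i=4: 0  0  1  1  2  2  3  3  4
  i=5: 0  0  1  2  3  3  4  4  5
  i=6: 1  1  2  3  4  4  5  5  6
  i=7: 1  1  2  3  4  4  5  6  7
  i=8: 1  2  3  4  5  5  6  7  8
  i=9: 1  2  3  4  5  6  7  8  9

the unique w with this rank table is (9, 5, 7, 3, 4, 1, 8, 2, 6).

D(w) has 23 cells with 6 SE-corners; essential set:

[(1, 8, 0), (3, 4, 0), (3, 6, 1), (5, 2, 0), (7, 2, 1), (7, 6, 4)]


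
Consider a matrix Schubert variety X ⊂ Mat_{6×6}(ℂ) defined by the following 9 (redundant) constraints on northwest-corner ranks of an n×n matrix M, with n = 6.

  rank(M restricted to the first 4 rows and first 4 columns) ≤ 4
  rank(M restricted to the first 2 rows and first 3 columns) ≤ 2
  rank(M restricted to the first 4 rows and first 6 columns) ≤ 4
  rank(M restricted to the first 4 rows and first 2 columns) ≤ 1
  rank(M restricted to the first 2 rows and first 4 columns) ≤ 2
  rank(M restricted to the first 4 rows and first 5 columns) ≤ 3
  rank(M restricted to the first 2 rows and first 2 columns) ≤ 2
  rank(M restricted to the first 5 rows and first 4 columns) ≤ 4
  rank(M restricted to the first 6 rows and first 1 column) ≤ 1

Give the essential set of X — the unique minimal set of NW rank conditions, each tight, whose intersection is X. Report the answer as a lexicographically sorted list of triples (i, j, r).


Rank table r_w(6×6) implied by the 9 constraints:

  row 1: 1  1  1  1  1  1
  row 2: 1  1  2  2  2  2
  row 3: 1  1  2  3  3  3
  row 4: 1  1  2  3  3  4
  row 5: 1  2  3  4  4  5
  row 6: 1  2  3  4  5  6

giving w = (1, 3, 4, 6, 2, 5) via Δ²R.

Rothe diagram D(w) (4 cells), 2 SE-corners (essential conditions):

[(4, 2, 1), (4, 5, 3)]


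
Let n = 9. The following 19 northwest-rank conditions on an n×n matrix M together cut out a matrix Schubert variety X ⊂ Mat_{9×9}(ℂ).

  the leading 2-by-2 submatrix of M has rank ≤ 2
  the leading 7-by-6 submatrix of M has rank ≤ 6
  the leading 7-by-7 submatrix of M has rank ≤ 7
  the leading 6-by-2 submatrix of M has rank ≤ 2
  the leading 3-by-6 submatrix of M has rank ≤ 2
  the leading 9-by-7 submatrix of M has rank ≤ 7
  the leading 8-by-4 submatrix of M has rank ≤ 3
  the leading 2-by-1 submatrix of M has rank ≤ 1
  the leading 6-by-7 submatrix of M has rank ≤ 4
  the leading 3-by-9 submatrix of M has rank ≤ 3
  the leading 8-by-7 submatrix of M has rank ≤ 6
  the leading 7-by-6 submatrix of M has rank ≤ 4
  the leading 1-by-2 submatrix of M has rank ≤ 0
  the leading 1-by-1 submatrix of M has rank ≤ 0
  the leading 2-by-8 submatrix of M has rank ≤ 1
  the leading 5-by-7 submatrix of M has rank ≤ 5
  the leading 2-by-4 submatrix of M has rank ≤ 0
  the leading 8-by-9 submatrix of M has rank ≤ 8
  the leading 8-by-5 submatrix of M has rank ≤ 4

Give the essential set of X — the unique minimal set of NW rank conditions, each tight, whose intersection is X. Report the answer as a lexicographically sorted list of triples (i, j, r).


Rank table r_w(9×9) implied by the 19 constraints:

  0, 0, 0, 0, 1, 1, 1, 1, 1
  0, 0, 0, 0, 1, 1, 1, 1, 2
  1, 1, 1, 1, 2, 2, 2, 2, 3
  1, 2, 2, 2, 3, 3, 3, 3, 4
  1, 2, 3, 3, 4, 4, 4, 4, 5
  1, 2, 3, 3, 4, 4, 4, 5, 6
  1, 2, 3, 3, 4, 4, 5, 6, 7
  1, 2, 3, 3, 4, 5, 6, 7, 8
  1, 2, 3, 4, 5, 6, 7, 8, 9

so w = (5, 9, 1, 2, 3, 8, 7, 6, 4).

D(w) has 17 cells with 5 SE-corners; essential set:

[(2, 4, 0), (2, 8, 1), (6, 7, 4), (7, 6, 4), (8, 4, 3)]


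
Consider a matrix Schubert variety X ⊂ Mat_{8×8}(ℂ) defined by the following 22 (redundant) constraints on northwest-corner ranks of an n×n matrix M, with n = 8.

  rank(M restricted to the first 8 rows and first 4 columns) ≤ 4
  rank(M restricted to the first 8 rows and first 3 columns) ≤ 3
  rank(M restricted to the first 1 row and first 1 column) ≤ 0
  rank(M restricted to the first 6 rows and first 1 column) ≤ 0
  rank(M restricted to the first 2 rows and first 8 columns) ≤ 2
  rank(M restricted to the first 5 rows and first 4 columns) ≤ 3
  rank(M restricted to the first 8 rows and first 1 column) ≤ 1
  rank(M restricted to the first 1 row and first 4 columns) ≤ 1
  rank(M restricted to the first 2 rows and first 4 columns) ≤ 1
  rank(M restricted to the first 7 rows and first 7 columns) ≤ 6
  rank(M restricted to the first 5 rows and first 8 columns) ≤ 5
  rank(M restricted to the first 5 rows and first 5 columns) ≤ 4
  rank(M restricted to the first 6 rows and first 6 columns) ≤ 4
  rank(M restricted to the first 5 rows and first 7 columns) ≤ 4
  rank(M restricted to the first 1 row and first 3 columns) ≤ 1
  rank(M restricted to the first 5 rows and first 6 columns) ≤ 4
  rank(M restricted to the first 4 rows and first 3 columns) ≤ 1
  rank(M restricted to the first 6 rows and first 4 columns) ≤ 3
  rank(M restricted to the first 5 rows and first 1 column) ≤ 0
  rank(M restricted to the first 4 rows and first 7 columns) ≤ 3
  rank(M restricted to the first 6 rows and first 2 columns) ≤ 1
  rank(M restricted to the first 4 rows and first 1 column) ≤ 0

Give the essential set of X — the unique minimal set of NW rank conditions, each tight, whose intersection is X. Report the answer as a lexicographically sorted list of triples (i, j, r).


Rank table r_w(8×8) implied by the 22 constraints:

  i=1: 0 | 1 | 1 | 1 | 1 | 1 | 1 | 1
  i=2: 0 | 1 | 1 | 1 | 2 | 2 | 2 | 2
  i=3: 0 | 1 | 1 | 2 | 3 | 3 | 3 | 3
  i=4: 0 | 1 | 1 | 2 | 3 | 3 | 3 | 4
  i=5: 0 | 1 | 2 | 3 | 4 | 4 | 4 | 5
  i=6: 0 | 1 | 2 | 3 | 4 | 4 | 5 | 6
  i=7: 1 | 2 | 3 | 4 | 5 | 5 | 6 | 7
  i=8: 1 | 2 | 3 | 4 | 5 | 6 | 7 | 8

hence w(1..8) = (2, 5, 4, 8, 3, 7, 1, 6).

Fulton essential set (5 of the 13 Rothe cells):

[(2, 4, 1), (4, 3, 1), (4, 7, 3), (6, 1, 0), (6, 6, 4)]


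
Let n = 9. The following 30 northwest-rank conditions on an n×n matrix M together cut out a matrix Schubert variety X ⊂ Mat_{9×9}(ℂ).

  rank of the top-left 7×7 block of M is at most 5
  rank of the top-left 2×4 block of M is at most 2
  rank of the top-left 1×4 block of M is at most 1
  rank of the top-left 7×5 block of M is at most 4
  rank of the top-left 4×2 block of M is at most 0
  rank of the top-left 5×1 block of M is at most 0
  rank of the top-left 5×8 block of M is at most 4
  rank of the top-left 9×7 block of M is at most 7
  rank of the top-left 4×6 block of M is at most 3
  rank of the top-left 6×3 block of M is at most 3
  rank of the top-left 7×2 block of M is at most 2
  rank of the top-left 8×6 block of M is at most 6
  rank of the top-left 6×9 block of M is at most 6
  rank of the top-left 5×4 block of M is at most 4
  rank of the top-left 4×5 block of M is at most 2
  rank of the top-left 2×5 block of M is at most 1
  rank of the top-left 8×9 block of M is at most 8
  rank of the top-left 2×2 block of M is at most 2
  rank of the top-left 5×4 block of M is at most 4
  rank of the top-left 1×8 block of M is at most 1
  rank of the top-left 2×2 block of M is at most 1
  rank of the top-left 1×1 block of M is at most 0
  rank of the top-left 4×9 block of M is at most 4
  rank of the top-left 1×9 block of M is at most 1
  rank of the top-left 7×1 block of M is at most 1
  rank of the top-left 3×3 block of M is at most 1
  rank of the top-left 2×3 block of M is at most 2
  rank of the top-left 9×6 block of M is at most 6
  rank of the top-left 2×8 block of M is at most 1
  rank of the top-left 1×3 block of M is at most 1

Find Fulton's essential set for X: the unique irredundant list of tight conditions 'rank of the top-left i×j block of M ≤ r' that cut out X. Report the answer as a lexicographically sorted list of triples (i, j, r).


Computing R[i][j] = min implied NW-rank bound (n=9, 30 conditions):

  row 1: 0 | 0 | 1 | 1 | 1 | 1 | 1 | 1 | 1
  row 2: 0 | 0 | 1 | 1 | 1 | 1 | 1 | 1 | 2
  row 3: 0 | 0 | 1 | 2 | 2 | 2 | 2 | 2 | 3
  row 4: 0 | 0 | 1 | 2 | 2 | 3 | 3 | 3 | 4
  row 5: 0 | 1 | 2 | 3 | 3 | 4 | 4 | 4 | 5
  row 6: 1 | 2 | 3 | 4 | 4 | 5 | 5 | 5 | 6
  row 7: 1 | 2 | 3 | 4 | 4 | 5 | 5 | 6 | 7
  row 8: 1 | 2 | 3 | 4 | 5 | 6 | 6 | 7 | 8
  row 9: 1 | 2 | 3 | 4 | 5 | 6 | 7 | 8 | 9

the unique w with this rank table is (3, 9, 4, 6, 2, 1, 8, 5, 7).

|D(w)|=17, |Ess(w)|=6:

[(2, 8, 1), (4, 2, 0), (4, 5, 2), (5, 1, 0), (7, 5, 4), (7, 7, 5)]


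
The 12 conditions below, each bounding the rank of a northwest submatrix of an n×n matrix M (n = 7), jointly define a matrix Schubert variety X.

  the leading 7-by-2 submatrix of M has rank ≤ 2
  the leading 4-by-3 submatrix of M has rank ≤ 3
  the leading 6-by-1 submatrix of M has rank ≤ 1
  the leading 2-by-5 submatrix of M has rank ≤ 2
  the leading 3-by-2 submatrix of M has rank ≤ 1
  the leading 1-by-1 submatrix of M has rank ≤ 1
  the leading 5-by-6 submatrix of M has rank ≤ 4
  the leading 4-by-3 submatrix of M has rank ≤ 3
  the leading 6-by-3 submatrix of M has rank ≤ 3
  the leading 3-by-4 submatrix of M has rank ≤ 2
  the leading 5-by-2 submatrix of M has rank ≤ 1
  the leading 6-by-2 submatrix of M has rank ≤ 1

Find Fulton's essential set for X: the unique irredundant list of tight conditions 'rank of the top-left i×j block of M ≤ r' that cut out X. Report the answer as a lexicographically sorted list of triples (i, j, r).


Recovering R(i,j) via the rank-extension bound from the 12 conditions:

  row 1: 1  1  1  1  1  1  1
  row 2: 1  1  2  2  2  2  2
  row 3: 1  1  2  2  3  3  3
  row 4: 1  1  2  3  4  4  4
  row 5: 1  1  2  3  4  4  5
  row 6: 1  1  2  3  4  5  6
  row 7: 1  2  3  4  5  6  7

the unique w with this rank table is (1, 3, 5, 4, 7, 6, 2).

ℓ(w)=7; the 3 essential cells (i,j,r):

[(3, 4, 2), (5, 6, 4), (6, 2, 1)]


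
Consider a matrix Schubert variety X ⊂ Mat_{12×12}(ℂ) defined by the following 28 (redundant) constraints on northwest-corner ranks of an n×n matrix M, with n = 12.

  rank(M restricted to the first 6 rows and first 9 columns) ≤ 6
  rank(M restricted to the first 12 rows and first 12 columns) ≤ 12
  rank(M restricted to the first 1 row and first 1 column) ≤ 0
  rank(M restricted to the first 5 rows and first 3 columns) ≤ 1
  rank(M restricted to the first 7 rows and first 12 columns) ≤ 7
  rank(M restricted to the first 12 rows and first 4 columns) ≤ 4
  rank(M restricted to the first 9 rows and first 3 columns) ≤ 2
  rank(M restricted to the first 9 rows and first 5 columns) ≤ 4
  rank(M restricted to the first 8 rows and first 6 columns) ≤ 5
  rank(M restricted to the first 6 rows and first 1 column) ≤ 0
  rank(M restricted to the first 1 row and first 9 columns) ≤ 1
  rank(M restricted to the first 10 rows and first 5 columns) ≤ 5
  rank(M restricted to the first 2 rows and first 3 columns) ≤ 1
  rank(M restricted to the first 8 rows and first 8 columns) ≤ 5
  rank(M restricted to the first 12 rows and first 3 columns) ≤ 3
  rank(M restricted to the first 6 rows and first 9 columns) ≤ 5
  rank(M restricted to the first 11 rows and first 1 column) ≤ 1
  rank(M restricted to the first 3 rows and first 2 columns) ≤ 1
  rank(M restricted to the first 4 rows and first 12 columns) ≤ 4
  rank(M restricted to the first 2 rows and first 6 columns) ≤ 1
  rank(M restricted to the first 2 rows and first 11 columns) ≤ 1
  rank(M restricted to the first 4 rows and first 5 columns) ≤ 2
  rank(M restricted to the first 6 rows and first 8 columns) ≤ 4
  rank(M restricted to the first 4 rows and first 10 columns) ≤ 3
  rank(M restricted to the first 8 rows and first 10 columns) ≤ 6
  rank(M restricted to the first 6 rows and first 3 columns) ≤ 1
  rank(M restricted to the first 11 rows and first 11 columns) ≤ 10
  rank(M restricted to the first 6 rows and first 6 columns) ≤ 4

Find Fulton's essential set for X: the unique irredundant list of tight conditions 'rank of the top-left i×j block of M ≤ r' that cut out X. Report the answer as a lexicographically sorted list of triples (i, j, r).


Reconstructing r_w from the 28 given conditions:

  row 1: 0  1  1  1  1  1  1  1  1  1  1  1
  row 2: 0  1  1  1  1  1  1  1  1  1  1  2
  row 3: 0  1  1  2  2  2  2  2  2  2  2  3
  row 4: 0  1  1  2  2  3  3  3  3  3  3  4
  row 5: 0  1  1  2  3  4  4  4  4  4  4  5
  row 6: 0  1  1  2  3  4  4  4  5  5  5  6
  row 7: 1  2  2  3  4  5  5  5  6  6  6  7
  row 8: 1  2  2  3  4  5  5  5  6  6  7  8
  row 9: 1  2  2  3  4  5  6  6  7  7  8  9
  row 10: 1  2  3  4  5  6  7  7  8  8  9  10
  row 11: 1  2  3  4  5  6  7  8  9  9  10  11
  row 12: 1  2  3  4  5  6  7  8  9  10  11  12

second differences of R give the permutation w = (2, 12, 4, 6, 5, 9, 1, 11, 7, 3, 8, 10).

D(w) has 27 cells with 8 SE-corners; essential set:

[(2, 11, 1), (4, 5, 2), (6, 1, 0), (6, 3, 1), (6, 8, 4), (8, 8, 5), (8, 10, 6), (9, 3, 2)]


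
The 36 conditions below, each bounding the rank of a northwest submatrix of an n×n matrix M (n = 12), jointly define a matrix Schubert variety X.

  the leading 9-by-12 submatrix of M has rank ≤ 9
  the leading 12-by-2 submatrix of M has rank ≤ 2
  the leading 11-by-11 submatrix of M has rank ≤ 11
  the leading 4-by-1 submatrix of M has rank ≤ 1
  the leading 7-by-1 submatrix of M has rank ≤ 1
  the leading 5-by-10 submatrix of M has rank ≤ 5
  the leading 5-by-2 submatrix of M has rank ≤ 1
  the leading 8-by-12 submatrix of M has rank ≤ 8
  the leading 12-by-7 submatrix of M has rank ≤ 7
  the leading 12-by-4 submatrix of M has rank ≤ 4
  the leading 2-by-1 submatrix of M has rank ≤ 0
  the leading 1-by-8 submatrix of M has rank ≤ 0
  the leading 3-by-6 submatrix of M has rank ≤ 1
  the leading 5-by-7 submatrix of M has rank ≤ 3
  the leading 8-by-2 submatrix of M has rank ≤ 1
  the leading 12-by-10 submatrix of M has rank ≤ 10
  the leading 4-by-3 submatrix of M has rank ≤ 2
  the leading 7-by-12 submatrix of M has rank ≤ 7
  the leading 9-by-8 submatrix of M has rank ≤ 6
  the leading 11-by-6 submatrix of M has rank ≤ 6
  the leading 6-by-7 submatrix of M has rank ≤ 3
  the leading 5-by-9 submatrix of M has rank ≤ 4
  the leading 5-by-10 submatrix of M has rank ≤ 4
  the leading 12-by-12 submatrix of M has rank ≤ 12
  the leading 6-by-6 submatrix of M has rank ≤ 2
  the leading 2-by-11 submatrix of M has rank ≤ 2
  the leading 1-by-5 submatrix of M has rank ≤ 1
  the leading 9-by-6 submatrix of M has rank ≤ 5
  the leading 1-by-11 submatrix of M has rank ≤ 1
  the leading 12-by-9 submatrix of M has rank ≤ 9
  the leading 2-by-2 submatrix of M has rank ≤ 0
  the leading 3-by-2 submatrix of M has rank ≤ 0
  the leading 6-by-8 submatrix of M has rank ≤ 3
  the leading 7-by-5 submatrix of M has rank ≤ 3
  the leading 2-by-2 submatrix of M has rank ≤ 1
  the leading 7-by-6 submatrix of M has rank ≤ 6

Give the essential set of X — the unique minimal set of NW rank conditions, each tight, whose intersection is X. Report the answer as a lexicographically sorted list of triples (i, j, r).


Computing R[i][j] = min implied NW-rank bound (n=12, 36 conditions):

  row 1: 0 0 0 0 0 0 0 0 1 1 1 1
  row 2: 0 0 1 1 1 1 1 1 2 2 2 2
  row 3: 0 0 1 1 1 1 2 2 3 3 3 3
  row 4: 1 1 2 2 2 2 3 3 4 4 4 4
  row 5: 1 1 2 2 2 2 3 3 4 4 5 5
  row 6: 1 1 2 2 2 2 3 3 4 5 6 6
  row 7: 1 1 2 3 3 3 4 4 5 6 7 7
  row 8: 1 1 2 3 4 4 5 5 6 7 8 8
  row 9: 1 2 3 4 5 5 6 6 7 8 9 9
  row 10: 1 2 3 4 5 6 7 7 8 9 10 10
  row 11: 1 2 3 4 5 6 7 8 9 10 11 11
  row 12: 1 2 3 4 5 6 7 8 9 10 11 12

the unique w with this rank table is (9, 3, 7, 1, 11, 10, 4, 5, 2, 6, 8, 12).

7 SE-corners of the 28-cell Rothe diagram give Ess(w):

[(1, 8, 0), (3, 2, 0), (3, 6, 1), (5, 10, 4), (6, 6, 2), (6, 8, 3), (8, 2, 1)]


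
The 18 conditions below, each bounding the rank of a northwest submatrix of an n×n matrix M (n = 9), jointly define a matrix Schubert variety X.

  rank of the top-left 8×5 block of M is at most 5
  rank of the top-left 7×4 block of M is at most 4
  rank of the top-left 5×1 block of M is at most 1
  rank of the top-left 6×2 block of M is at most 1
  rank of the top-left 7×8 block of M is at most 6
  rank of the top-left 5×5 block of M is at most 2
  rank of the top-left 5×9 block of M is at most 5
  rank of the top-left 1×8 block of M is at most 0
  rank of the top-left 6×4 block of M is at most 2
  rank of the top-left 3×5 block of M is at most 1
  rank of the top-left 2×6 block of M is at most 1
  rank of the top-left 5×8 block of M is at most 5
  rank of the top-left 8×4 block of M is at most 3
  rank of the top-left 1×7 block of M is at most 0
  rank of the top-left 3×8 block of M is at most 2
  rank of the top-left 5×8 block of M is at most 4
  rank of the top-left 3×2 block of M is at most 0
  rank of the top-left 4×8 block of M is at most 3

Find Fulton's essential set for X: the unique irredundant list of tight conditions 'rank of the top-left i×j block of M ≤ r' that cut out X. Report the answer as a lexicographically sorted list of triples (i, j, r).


Reconstructing r_w from the 18 given conditions:

  R[1]: 0 0 0 0 0 0 0 0 1
  R[2]: 0 0 1 1 1 1 1 1 2
  R[3]: 0 0 1 1 1 2 2 2 3
  R[4]: 1 1 2 2 2 3 3 3 4
  R[5]: 1 1 2 2 2 3 4 4 5
  R[6]: 1 1 2 2 3 4 5 5 6
  R[7]: 1 2 3 3 4 5 6 6 7
  R[8]: 1 2 3 3 4 5 6 7 8
  R[9]: 1 2 3 4 5 6 7 8 9

second differences of R give the permutation w = (9, 3, 6, 1, 7, 5, 2, 8, 4).

7 SE-corners of the 20-cell Rothe diagram give Ess(w):

[(1, 8, 0), (3, 2, 0), (3, 5, 1), (5, 5, 2), (6, 2, 1), (6, 4, 2), (8, 4, 3)]


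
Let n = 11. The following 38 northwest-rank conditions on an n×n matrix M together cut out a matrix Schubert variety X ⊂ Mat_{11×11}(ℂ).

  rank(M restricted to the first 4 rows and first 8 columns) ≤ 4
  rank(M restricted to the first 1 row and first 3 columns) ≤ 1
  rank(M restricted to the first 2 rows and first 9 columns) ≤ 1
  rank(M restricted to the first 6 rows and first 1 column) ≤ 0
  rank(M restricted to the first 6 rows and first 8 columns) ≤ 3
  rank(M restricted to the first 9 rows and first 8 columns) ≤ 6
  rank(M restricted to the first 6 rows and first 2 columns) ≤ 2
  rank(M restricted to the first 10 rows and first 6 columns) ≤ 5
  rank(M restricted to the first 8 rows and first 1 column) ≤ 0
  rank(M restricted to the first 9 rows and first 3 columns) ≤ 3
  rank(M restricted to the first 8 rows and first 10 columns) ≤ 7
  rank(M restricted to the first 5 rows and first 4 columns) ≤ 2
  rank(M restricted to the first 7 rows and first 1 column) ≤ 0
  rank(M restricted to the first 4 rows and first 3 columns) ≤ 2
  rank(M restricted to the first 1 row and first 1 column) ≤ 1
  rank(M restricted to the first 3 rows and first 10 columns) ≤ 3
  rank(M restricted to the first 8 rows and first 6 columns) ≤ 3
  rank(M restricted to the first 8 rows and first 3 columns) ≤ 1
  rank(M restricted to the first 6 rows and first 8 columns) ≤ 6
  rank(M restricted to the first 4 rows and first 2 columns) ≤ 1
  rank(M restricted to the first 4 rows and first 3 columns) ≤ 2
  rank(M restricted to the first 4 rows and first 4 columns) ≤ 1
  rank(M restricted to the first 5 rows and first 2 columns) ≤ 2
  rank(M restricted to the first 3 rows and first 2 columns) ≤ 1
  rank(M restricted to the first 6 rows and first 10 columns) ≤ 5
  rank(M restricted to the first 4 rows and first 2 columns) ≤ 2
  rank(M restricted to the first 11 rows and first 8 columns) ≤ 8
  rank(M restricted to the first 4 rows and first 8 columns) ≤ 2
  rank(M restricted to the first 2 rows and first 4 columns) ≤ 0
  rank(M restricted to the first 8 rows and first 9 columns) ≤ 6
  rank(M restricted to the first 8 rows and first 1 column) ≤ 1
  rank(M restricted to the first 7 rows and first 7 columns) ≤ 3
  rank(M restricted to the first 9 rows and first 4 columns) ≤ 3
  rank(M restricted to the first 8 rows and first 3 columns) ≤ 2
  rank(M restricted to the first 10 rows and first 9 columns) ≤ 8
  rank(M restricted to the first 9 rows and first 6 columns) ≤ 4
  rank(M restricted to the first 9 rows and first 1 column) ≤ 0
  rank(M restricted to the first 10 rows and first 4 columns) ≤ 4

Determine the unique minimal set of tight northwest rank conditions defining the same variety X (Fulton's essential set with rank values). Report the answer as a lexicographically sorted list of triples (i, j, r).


Computing R[i][j] = min implied NW-rank bound (n=11, 38 conditions):

  row 1: 0 0 0 0 1 1 1 1 1 1 1
  row 2: 0 0 0 0 1 1 1 1 1 2 2
  row 3: 0 1 1 1 2 2 2 2 2 3 3
  row 4: 0 1 1 1 2 2 2 2 3 4 4
  row 5: 0 1 1 2 3 3 3 3 4 5 5
  row 6: 0 1 1 2 3 3 3 3 4 5 6
  row 7: 0 1 1 2 3 3 3 4 5 6 7
  row 8: 0 1 1 2 3 3 4 5 6 7 8
  row 9: 0 1 2 3 4 4 5 6 7 8 9
  row 10: 1 2 3 4 5 5 6 7 8 9 10
  row 11: 1 2 3 4 5 6 7 8 9 10 11

second differences of R give the permutation w = (5, 10, 2, 9, 4, 11, 8, 7, 3, 1, 6).

9 SE-corners of the 34-cell Rothe diagram give Ess(w):

[(2, 4, 0), (2, 9, 1), (4, 4, 1), (4, 8, 2), (6, 8, 3), (7, 7, 3), (8, 3, 1), (8, 6, 3), (9, 1, 0)]


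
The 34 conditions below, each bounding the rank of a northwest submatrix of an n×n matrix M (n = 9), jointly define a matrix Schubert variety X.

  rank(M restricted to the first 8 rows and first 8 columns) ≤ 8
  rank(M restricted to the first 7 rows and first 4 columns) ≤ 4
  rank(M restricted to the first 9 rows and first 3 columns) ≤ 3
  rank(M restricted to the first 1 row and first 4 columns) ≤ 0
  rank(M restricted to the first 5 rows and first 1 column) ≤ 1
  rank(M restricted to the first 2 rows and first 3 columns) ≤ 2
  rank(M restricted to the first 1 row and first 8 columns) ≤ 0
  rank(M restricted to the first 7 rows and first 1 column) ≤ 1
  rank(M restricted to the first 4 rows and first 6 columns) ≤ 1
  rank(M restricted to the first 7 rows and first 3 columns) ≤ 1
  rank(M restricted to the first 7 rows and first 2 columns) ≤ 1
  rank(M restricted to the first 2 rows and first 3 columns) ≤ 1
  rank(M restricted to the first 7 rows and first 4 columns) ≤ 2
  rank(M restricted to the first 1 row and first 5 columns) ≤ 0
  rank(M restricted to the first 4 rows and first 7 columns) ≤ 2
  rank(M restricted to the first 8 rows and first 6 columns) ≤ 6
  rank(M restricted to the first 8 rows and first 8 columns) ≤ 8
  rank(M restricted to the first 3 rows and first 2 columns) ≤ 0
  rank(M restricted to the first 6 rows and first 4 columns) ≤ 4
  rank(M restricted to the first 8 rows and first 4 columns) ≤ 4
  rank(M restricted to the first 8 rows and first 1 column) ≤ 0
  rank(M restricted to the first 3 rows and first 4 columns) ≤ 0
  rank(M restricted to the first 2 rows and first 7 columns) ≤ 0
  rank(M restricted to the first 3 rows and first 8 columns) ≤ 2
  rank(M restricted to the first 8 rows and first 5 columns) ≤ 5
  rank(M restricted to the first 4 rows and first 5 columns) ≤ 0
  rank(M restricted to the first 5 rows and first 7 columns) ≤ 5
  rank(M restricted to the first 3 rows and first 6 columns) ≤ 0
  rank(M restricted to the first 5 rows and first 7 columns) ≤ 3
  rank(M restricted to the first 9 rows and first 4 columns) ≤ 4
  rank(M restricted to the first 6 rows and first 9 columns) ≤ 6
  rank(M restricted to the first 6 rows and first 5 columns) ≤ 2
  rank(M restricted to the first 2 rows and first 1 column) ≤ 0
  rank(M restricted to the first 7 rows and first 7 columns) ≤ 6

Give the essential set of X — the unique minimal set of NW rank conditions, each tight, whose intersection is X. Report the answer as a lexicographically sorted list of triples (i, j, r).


The tightest implied rank at each (i,j), from the 34 conditions:

  R[1]: 0 0 0 0 0 0 0 0 1
  R[2]: 0 0 0 0 0 0 0 1 2
  R[3]: 0 0 0 0 0 0 1 2 3
  R[4]: 0 0 0 0 0 1 2 3 4
  R[5]: 0 1 1 1 1 2 3 4 5
  R[6]: 0 1 1 2 2 3 4 5 6
  R[7]: 0 1 1 2 3 4 5 6 7
  R[8]: 0 1 2 3 4 5 6 7 8
  R[9]: 1 2 3 4 5 6 7 8 9

hence w(1..9) = (9, 8, 7, 6, 2, 4, 5, 3, 1).

D(w) has 32 cells with 6 SE-corners; essential set:

[(1, 8, 0), (2, 7, 0), (3, 6, 0), (4, 5, 0), (7, 3, 1), (8, 1, 0)]


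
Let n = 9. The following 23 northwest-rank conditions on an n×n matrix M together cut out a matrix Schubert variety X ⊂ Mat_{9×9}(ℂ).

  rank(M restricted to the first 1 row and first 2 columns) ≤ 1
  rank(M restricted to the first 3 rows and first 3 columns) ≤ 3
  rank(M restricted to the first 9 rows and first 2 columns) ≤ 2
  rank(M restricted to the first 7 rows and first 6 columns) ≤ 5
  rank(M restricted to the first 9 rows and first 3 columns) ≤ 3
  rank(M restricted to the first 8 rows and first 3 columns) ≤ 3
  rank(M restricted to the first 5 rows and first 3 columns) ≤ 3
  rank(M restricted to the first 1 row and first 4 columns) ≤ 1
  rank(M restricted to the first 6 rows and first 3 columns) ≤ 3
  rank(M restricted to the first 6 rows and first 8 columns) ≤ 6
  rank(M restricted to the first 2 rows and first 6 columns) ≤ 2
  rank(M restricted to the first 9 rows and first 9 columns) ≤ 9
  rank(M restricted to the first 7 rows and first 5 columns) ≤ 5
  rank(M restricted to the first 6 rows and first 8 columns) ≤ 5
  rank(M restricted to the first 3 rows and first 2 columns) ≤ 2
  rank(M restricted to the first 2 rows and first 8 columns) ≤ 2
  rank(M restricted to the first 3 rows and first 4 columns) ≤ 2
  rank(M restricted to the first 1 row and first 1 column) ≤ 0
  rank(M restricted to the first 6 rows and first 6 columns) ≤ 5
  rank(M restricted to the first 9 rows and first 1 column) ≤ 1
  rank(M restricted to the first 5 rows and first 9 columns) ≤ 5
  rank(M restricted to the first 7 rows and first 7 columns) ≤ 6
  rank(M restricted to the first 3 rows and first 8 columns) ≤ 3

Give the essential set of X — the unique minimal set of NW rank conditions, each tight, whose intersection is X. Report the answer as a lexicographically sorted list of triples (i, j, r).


Recovering R(i,j) via the rank-extension bound from the 23 conditions:

  0, 1, 1, 1, 1, 1, 1, 1, 1
  1, 2, 2, 2, 2, 2, 2, 2, 2
  1, 2, 2, 2, 3, 3, 3, 3, 3
  1, 2, 3, 3, 4, 4, 4, 4, 4
  1, 2, 3, 4, 5, 5, 5, 5, 5
  1, 2, 3, 4, 5, 5, 5, 5, 6
  1, 2, 3, 4, 5, 5, 6, 6, 7
  1, 2, 3, 4, 5, 6, 7, 7, 8
  1, 2, 3, 4, 5, 6, 7, 8, 9

the unique w with this rank table is (2, 1, 5, 3, 4, 9, 7, 6, 8).

Rothe diagram D(w) (7 cells), 4 SE-corners (essential conditions):

[(1, 1, 0), (3, 4, 2), (6, 8, 5), (7, 6, 5)]


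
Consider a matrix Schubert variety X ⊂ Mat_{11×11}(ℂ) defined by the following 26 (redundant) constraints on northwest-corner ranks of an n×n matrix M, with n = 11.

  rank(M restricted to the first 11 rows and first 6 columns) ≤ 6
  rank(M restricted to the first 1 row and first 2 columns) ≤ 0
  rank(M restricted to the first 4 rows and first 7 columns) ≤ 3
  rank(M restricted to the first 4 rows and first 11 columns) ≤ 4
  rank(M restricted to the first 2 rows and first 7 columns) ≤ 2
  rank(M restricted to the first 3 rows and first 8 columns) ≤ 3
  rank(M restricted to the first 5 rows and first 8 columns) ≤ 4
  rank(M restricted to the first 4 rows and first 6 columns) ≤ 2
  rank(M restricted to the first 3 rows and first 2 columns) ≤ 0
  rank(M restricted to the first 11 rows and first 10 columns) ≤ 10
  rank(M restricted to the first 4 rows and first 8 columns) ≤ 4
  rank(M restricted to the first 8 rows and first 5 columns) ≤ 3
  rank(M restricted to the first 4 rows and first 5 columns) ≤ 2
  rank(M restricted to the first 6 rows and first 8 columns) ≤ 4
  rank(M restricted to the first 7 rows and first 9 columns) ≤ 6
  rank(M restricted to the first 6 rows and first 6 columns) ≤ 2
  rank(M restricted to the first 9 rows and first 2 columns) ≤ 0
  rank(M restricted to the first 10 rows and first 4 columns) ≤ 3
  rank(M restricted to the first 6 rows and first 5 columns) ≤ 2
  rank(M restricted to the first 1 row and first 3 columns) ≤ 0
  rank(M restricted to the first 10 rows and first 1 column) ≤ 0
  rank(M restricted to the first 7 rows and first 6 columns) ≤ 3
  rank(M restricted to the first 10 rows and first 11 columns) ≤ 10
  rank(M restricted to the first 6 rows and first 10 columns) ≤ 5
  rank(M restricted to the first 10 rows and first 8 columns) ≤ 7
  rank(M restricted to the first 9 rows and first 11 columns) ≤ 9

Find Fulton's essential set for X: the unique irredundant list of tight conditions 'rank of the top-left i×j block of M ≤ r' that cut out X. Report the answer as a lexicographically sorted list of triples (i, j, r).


Recovering R(i,j) via the rank-extension bound from the 26 conditions:

  0, 0, 0, 1, 1, 1, 1, 1, 1, 1, 1
  0, 0, 1, 2, 2, 2, 2, 2, 2, 2, 2
  0, 0, 1, 2, 2, 2, 3, 3, 3, 3, 3
  0, 0, 1, 2, 2, 2, 3, 4, 4, 4, 4
  0, 0, 1, 2, 2, 2, 3, 4, 5, 5, 5
  0, 0, 1, 2, 2, 2, 3, 4, 5, 5, 6
  0, 0, 1, 2, 3, 3, 4, 5, 6, 6, 7
  0, 0, 1, 2, 3, 4, 5, 6, 7, 7, 8
  0, 0, 1, 2, 3, 4, 5, 6, 7, 8, 9
  0, 1, 2, 3, 4, 5, 6, 7, 8, 9, 10
  1, 2, 3, 4, 5, 6, 7, 8, 9, 10, 11

the unique w with this rank table is (4, 3, 7, 8, 9, 11, 5, 6, 10, 2, 1).

Fulton essential set (5 of the 29 Rothe cells):

[(1, 3, 0), (6, 6, 2), (6, 10, 5), (9, 2, 0), (10, 1, 0)]


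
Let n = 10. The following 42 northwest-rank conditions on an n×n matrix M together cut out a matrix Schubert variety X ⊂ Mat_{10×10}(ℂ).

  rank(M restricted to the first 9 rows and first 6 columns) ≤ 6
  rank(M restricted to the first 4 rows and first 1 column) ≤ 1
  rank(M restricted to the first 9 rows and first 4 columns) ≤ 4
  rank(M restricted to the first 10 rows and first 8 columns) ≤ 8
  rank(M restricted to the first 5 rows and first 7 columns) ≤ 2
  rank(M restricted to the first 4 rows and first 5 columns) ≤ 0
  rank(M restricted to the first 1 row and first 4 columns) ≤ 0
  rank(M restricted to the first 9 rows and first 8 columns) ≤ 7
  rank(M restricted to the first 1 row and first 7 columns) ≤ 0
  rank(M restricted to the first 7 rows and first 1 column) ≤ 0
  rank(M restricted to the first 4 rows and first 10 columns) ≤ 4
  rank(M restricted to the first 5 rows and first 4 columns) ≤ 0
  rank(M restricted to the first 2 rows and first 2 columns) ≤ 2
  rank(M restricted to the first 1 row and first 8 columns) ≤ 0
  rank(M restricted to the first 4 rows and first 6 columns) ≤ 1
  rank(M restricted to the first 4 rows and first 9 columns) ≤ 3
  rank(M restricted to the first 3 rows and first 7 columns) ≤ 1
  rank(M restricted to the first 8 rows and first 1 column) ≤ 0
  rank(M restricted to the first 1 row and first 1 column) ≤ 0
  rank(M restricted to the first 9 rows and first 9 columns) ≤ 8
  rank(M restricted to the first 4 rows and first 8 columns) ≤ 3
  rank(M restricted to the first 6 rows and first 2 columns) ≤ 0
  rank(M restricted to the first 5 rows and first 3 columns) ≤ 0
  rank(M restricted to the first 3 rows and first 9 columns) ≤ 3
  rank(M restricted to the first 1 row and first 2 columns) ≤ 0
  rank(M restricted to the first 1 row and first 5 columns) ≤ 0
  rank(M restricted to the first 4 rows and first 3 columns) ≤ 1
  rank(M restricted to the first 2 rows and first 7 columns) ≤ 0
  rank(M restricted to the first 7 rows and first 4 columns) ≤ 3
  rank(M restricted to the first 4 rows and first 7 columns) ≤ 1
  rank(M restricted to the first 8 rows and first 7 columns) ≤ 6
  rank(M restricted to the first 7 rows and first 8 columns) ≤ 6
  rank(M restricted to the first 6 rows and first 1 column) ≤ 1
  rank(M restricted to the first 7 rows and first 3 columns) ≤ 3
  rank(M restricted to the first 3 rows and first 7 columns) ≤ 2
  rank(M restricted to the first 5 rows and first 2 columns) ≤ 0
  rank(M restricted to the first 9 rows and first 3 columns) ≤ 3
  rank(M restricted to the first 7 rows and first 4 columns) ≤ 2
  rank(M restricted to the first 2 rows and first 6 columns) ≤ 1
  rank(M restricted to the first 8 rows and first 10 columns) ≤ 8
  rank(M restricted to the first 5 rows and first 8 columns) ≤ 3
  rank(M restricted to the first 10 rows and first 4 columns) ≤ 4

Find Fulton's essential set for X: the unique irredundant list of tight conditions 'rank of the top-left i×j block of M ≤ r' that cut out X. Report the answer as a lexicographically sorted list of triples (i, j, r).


The tightest implied rank at each (i,j), from the 42 conditions:

  row 1: 0, 0, 0, 0, 0, 0, 0, 0, 1, 1
  row 2: 0, 0, 0, 0, 0, 0, 0, 1, 2, 2
  row 3: 0, 0, 0, 0, 0, 1, 1, 2, 3, 3
  row 4: 0, 0, 0, 0, 0, 1, 1, 2, 3, 4
  row 5: 0, 0, 0, 0, 1, 2, 2, 3, 4, 5
  row 6: 0, 0, 1, 1, 2, 3, 3, 4, 5, 6
  row 7: 0, 1, 2, 2, 3, 4, 4, 5, 6, 7
  row 8: 0, 1, 2, 3, 4, 5, 5, 6, 7, 8
  row 9: 1, 2, 3, 4, 5, 6, 6, 7, 8, 9
  row 10: 1, 2, 3, 4, 5, 6, 7, 8, 9, 10

the unique w with this rank table is (9, 8, 6, 10, 5, 3, 2, 4, 1, 7).

|D(w)|=34, |Ess(w)|=7:

[(1, 8, 0), (2, 7, 0), (4, 5, 0), (4, 7, 1), (5, 4, 0), (6, 2, 0), (8, 1, 0)]
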